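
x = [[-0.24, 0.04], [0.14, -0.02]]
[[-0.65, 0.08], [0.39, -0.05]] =x @ [[3.14, -0.35],[2.60, -0.18]]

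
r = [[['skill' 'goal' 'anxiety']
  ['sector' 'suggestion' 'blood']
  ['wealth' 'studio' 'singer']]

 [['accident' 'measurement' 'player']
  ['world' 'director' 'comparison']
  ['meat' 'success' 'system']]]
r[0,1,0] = 'sector'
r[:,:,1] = [['goal', 'suggestion', 'studio'], ['measurement', 'director', 'success']]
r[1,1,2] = 'comparison'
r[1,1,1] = 'director'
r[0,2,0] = 'wealth'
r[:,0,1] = ['goal', 'measurement']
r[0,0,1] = 'goal'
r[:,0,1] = ['goal', 'measurement']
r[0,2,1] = 'studio'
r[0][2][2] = 'singer'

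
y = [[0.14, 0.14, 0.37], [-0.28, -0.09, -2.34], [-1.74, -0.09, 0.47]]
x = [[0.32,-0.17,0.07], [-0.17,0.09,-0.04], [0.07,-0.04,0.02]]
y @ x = [[0.05, -0.03, 0.01],[-0.24, 0.13, -0.06],[-0.51, 0.27, -0.11]]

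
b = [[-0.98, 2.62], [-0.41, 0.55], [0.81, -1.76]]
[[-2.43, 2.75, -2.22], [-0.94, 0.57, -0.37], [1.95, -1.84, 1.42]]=b @ [[2.08, 0.05, -0.46], [-0.15, 1.07, -1.02]]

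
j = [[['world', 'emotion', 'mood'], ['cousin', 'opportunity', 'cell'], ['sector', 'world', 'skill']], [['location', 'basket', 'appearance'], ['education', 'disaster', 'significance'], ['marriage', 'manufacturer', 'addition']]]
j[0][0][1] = 'emotion'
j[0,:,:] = [['world', 'emotion', 'mood'], ['cousin', 'opportunity', 'cell'], ['sector', 'world', 'skill']]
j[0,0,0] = 'world'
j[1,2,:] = ['marriage', 'manufacturer', 'addition']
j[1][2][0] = 'marriage'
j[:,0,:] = [['world', 'emotion', 'mood'], ['location', 'basket', 'appearance']]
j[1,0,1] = 'basket'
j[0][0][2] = 'mood'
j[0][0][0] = 'world'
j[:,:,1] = [['emotion', 'opportunity', 'world'], ['basket', 'disaster', 'manufacturer']]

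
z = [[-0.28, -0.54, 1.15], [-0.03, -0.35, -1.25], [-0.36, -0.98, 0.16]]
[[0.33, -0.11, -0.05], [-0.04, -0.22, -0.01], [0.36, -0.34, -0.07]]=z @[[0.46, 3.88, 2.83], [-0.51, -1.02, -0.94], [0.16, 0.37, 0.20]]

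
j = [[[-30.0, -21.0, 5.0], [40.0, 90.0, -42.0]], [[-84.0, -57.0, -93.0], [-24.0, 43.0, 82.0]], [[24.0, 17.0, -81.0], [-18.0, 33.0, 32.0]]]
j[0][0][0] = -30.0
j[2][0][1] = 17.0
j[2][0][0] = 24.0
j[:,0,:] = [[-30.0, -21.0, 5.0], [-84.0, -57.0, -93.0], [24.0, 17.0, -81.0]]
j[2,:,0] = [24.0, -18.0]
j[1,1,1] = 43.0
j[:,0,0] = [-30.0, -84.0, 24.0]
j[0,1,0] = 40.0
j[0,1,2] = -42.0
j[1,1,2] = 82.0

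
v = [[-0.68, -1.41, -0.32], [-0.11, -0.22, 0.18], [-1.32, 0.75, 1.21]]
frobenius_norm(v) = 2.53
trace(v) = 0.31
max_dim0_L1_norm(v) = 2.38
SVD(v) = [[0.35, 0.92, 0.14], [-0.02, 0.16, -0.99], [-0.93, 0.35, 0.07]] @ diag([1.9950194262173524, 1.5505749443724344, 0.1743984830777148]) @ [[0.5, -0.60, -0.63], [-0.71, -0.7, 0.10], [-0.49, 0.4, -0.77]]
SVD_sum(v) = [[0.35, -0.42, -0.44], [-0.02, 0.02, 0.02], [-0.93, 1.12, 1.17]] + [[-1.02, -1.00, 0.14], [-0.18, -0.17, 0.02], [-0.38, -0.37, 0.05]] + [[-0.01, 0.01, -0.02], [0.09, -0.07, 0.13], [-0.01, 0.01, -0.01]]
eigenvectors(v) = [[-0.21, 0.84, 0.67], [0.11, -0.01, -0.29], [0.97, 0.54, 0.69]]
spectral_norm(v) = 2.00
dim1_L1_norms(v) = [2.41, 0.51, 3.28]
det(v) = 0.54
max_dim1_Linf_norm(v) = 1.41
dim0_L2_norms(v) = [1.49, 1.61, 1.26]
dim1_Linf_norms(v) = [1.41, 0.22, 1.32]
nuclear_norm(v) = 3.72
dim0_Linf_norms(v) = [1.32, 1.41, 1.21]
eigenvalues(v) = [1.58, -0.87, -0.39]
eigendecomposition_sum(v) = [[0.17, -0.25, -0.27], [-0.09, 0.13, 0.14], [-0.8, 1.16, 1.27]] + [[-0.91, -2.0, 0.03],[0.01, 0.01, -0.0],[-0.58, -1.27, 0.02]] + [[0.06, 0.83, -0.08],[-0.03, -0.37, 0.04],[0.06, 0.86, -0.08]]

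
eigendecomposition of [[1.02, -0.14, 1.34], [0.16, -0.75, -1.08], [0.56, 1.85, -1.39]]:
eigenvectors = [[0.98+0.00j, 0.33+0.16j, 0.33-0.16j], [(-0.02+0j), (-0.17-0.57j), (-0.17+0.57j)], [0.19+0.00j, (-0.72+0j), (-0.72-0j)]]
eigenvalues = [(1.28+0j), (-1.2+1.33j), (-1.2-1.33j)]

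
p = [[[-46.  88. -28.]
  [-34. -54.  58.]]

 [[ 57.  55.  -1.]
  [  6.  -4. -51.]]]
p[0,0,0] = -46.0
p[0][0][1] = 88.0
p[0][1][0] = -34.0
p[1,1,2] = -51.0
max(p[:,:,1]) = 88.0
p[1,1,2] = -51.0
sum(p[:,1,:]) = -79.0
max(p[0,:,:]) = 88.0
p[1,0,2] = -1.0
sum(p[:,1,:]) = -79.0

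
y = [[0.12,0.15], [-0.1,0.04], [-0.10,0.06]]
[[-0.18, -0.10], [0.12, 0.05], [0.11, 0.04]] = y@[[-1.25, -0.55], [-0.19, -0.25]]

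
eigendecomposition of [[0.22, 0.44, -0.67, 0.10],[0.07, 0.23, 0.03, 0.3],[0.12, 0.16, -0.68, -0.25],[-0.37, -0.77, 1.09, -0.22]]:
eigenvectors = [[-0.45+0.02j, -0.45-0.02j, (-0.63+0j), (0.47+0j)], [(-0.15-0.21j), -0.15+0.21j, (0.66+0j), (0.52+0j)], [-0.26+0.26j, (-0.26-0.26j), (0.18+0j), (0.42+0j)], [0.77+0.00j, (0.77-0j), (-0.37+0j), (-0.57+0j)]]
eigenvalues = [(-0.22+0.57j), (-0.22-0.57j), (0.01+0j), (-0.01+0j)]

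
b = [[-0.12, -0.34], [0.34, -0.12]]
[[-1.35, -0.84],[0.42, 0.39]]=b @ [[2.35,  1.8], [3.14,  1.84]]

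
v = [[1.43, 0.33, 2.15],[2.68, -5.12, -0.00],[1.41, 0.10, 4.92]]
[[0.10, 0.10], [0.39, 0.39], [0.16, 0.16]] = v @ [[0.05, 0.05],  [-0.05, -0.05],  [0.02, 0.02]]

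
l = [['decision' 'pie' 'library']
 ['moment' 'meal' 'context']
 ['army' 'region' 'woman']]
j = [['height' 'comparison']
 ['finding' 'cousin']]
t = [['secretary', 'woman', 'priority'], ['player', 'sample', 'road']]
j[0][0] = 'height'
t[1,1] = 'sample'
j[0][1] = 'comparison'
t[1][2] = 'road'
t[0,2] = 'priority'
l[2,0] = 'army'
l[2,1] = 'region'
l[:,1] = ['pie', 'meal', 'region']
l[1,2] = 'context'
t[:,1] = ['woman', 'sample']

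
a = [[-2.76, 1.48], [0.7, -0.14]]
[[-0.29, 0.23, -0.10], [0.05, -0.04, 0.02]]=a @ [[0.05, -0.04, 0.02], [-0.10, 0.08, -0.03]]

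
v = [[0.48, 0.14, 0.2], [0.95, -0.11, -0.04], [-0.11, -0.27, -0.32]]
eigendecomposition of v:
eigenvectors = [[-0.55, 0.06, -0.24], [-0.78, 0.75, 0.63], [0.3, -0.66, 0.74]]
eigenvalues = [0.57, -0.0, -0.51]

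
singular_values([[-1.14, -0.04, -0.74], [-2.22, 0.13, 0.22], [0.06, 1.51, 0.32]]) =[2.5, 1.57, 0.71]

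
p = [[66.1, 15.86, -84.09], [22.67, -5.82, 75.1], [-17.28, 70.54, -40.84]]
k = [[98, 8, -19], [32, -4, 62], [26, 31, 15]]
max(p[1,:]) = 75.1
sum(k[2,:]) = 72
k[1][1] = -4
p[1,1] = -5.82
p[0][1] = 15.86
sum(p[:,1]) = 80.58000000000001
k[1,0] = 32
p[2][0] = -17.28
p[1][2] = 75.1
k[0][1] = 8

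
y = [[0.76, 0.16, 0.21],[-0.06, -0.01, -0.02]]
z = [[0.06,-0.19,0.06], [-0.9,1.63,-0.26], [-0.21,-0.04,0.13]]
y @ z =[[-0.14, 0.11, 0.03], [0.01, -0.0, -0.0]]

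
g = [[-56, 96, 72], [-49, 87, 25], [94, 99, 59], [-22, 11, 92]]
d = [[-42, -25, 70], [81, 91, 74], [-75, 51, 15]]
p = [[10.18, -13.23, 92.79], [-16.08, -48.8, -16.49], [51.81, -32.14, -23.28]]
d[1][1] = 91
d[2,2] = 15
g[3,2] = 92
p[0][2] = 92.79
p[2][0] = 51.81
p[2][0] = 51.81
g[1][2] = 25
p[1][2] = -16.49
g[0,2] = 72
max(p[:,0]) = 51.81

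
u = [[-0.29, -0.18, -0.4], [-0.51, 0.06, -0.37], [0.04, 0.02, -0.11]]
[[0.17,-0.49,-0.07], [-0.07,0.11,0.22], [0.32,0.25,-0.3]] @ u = [[0.20, -0.06, 0.12], [-0.03, 0.02, -0.04], [-0.23, -0.05, -0.19]]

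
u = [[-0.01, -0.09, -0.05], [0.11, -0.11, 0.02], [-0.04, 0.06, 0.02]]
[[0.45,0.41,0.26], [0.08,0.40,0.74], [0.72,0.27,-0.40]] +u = [[0.44, 0.32, 0.21], [0.19, 0.29, 0.76], [0.68, 0.33, -0.38]]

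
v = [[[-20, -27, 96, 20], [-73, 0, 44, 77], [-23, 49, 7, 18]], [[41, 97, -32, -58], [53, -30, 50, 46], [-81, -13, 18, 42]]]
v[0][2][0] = -23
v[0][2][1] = 49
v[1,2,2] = 18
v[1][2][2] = 18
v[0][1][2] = 44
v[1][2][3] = 42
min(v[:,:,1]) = -30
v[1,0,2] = -32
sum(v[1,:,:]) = 133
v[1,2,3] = 42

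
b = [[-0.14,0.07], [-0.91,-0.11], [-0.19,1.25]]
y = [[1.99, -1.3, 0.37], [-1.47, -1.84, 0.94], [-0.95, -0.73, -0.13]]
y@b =[[0.83, 0.74], [1.7, 1.27], [0.82, -0.15]]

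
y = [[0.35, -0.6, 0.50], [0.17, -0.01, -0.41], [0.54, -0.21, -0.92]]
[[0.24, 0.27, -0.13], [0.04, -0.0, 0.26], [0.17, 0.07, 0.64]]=y @ [[-0.06, 0.50, 0.25], [-0.52, 0.02, -0.08], [-0.10, 0.21, -0.53]]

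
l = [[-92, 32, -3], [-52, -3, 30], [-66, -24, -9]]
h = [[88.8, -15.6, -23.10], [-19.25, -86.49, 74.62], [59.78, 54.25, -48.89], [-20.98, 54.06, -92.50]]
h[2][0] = 59.78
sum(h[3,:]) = -59.42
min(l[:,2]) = -9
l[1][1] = -3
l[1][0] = -52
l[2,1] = -24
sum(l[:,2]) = 18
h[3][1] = 54.06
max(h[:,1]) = 54.25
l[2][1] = -24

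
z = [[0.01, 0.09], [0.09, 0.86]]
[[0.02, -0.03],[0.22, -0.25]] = z @ [[-0.4,-0.23], [0.3,-0.27]]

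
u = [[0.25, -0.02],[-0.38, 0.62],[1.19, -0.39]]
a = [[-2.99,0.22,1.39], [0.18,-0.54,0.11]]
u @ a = [[-0.75, 0.07, 0.35],[1.25, -0.42, -0.46],[-3.63, 0.47, 1.61]]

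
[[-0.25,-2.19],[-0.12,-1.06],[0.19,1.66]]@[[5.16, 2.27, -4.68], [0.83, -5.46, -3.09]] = [[-3.11, 11.39, 7.94], [-1.50, 5.52, 3.84], [2.36, -8.63, -6.02]]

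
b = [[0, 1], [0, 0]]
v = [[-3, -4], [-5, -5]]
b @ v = [[-5, -5], [0, 0]]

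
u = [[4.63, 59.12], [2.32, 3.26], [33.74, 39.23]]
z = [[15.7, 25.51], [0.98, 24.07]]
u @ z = [[130.63,1541.13], [39.62,137.65], [568.16,1804.97]]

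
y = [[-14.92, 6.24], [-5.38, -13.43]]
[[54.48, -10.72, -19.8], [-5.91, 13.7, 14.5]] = y@ [[-2.97, 0.25, 0.75], [1.63, -1.12, -1.38]]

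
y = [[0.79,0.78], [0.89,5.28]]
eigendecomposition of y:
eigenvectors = [[-0.98,-0.17],[0.19,-0.99]]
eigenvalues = [0.64, 5.43]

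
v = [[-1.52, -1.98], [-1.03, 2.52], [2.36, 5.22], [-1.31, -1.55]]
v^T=[[-1.52, -1.03, 2.36, -1.31], [-1.98, 2.52, 5.22, -1.55]]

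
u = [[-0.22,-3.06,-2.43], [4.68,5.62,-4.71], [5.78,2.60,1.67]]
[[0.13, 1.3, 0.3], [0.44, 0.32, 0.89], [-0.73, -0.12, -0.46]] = u @ [[-0.12, 0.16, -0.05],[0.07, -0.26, 0.05],[-0.13, -0.22, -0.18]]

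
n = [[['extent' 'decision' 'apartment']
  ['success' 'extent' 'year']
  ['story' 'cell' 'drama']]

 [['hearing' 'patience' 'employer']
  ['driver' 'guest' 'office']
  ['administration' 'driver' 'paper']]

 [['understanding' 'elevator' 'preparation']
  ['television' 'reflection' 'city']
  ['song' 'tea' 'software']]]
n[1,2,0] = 'administration'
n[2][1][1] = 'reflection'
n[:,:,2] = [['apartment', 'year', 'drama'], ['employer', 'office', 'paper'], ['preparation', 'city', 'software']]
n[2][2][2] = 'software'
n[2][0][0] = 'understanding'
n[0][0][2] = 'apartment'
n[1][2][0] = 'administration'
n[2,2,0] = 'song'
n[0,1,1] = 'extent'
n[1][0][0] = 'hearing'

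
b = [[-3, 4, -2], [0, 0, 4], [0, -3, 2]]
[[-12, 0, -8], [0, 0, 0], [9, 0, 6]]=b@[[0, 0, 0], [-3, 0, -2], [0, 0, 0]]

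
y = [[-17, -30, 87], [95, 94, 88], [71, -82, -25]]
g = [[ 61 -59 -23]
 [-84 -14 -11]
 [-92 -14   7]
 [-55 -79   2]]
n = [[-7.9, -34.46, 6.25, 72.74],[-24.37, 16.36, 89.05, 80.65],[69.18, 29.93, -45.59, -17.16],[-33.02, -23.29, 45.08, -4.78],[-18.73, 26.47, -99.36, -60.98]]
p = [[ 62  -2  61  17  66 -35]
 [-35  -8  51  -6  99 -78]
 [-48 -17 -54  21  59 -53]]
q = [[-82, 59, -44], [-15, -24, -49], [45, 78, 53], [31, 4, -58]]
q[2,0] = 45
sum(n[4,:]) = -152.6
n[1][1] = 16.36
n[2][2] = -45.59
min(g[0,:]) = -59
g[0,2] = -23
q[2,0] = 45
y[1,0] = 95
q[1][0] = -15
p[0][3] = 17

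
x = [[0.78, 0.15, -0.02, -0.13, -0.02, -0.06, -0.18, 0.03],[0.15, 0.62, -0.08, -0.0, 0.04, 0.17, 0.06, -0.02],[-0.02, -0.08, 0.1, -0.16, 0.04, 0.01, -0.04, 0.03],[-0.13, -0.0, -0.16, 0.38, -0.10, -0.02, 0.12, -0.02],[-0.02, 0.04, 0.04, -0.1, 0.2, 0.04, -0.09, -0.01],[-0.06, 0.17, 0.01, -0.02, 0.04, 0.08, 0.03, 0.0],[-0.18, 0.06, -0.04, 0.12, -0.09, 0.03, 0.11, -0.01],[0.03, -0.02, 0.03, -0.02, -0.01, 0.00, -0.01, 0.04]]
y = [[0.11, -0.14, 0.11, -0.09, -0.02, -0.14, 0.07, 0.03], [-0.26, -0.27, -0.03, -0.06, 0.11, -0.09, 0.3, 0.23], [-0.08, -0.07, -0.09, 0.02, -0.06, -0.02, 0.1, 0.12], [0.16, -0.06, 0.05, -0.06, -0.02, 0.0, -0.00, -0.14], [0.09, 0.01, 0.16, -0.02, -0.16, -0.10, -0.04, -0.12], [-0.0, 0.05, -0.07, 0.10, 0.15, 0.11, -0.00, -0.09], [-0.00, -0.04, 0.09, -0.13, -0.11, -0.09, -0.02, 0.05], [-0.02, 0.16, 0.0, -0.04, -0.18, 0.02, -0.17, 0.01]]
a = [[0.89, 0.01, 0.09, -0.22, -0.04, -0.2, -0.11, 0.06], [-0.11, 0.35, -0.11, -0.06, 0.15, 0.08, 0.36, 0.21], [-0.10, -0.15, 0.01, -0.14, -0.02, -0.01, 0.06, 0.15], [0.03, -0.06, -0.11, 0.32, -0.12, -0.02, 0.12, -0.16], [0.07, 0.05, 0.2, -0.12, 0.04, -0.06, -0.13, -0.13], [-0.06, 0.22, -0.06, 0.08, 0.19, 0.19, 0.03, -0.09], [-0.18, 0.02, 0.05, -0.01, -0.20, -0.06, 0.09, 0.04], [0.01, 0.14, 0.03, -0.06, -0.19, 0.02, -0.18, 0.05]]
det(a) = -0.00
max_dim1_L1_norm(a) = 1.62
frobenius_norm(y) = 0.88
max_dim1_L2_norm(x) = 0.83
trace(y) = -0.37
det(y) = -0.00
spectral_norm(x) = 0.93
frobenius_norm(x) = 1.25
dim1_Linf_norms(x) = [0.78, 0.62, 0.16, 0.38, 0.2, 0.17, 0.18, 0.04]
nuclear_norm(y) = 1.76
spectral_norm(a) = 1.01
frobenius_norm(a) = 1.39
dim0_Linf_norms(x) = [0.78, 0.62, 0.16, 0.38, 0.2, 0.17, 0.18, 0.04]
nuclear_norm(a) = 3.09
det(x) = -0.00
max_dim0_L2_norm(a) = 0.93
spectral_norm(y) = 0.65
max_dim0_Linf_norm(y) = 0.3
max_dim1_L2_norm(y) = 0.56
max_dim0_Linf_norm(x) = 0.78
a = y + x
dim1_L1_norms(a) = [1.62, 1.43, 0.64, 0.94, 0.8, 0.92, 0.65, 0.68]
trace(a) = 1.94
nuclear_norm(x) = 2.32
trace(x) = 2.31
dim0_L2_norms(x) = [0.83, 0.67, 0.22, 0.46, 0.25, 0.2, 0.27, 0.07]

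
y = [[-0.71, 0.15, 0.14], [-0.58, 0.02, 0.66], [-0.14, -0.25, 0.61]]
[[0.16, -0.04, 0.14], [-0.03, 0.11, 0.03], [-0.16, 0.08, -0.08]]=y @ [[-0.25, 0.2, -0.20], [0.14, 0.39, 0.12], [-0.27, 0.33, -0.13]]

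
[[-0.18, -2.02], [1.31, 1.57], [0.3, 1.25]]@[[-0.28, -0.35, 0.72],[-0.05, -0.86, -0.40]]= [[0.15, 1.80, 0.68], [-0.45, -1.81, 0.32], [-0.15, -1.18, -0.28]]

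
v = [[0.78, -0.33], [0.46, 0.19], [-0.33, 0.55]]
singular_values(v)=[1.06, 0.51]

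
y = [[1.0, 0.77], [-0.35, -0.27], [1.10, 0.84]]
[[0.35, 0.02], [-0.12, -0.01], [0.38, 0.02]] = y@[[0.50,-0.2], [-0.20,0.29]]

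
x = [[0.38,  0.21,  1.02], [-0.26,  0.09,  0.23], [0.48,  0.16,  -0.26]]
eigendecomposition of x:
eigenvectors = [[-0.58, -0.9, -0.4], [-0.38, 0.21, 0.91], [0.72, -0.39, -0.11]]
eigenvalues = [-0.74, 0.77, 0.18]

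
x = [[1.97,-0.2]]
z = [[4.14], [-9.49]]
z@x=[[8.16, -0.83], [-18.7, 1.9]]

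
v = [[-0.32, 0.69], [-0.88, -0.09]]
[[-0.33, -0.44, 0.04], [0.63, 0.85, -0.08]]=v @ [[-0.64,-0.86,0.08], [-0.78,-1.04,0.1]]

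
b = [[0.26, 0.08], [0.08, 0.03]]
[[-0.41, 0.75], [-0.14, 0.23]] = b@[[-0.75, 3.26], [-2.67, -1.17]]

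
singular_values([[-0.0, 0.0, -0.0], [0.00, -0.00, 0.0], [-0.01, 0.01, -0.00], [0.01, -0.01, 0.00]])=[0.02, 0.0, -0.0]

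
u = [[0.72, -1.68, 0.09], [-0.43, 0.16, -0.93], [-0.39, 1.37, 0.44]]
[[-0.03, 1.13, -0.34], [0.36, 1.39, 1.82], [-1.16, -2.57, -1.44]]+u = [[0.69, -0.55, -0.25],[-0.07, 1.55, 0.89],[-1.55, -1.20, -1.00]]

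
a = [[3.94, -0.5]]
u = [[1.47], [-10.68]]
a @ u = [[11.13]]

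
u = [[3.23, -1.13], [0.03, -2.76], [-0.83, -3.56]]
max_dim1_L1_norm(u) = 4.39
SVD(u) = [[-0.29, 0.94], [-0.59, -0.05], [-0.75, -0.33]] @ diag([4.650345657576185, 3.326422292052276]) @ [[-0.07,1.0], [1.00,0.07]]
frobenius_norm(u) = 5.72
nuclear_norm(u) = 7.98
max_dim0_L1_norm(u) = 7.45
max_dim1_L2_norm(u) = 3.66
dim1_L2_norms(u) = [3.42, 2.76, 3.66]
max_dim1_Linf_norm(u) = 3.56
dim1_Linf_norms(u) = [3.23, 2.76, 3.56]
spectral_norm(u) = 4.65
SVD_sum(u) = [[0.1, -1.36], [0.20, -2.75], [0.26, -3.48]] + [[3.13,0.23], [-0.17,-0.01], [-1.09,-0.08]]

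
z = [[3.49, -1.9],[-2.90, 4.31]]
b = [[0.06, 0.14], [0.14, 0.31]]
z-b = [[3.43, -2.04], [-3.04, 4.0]]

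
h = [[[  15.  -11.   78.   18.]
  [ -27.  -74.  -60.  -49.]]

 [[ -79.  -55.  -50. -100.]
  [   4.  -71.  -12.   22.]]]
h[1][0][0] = -79.0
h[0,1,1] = -74.0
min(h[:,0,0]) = -79.0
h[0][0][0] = 15.0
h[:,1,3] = [-49.0, 22.0]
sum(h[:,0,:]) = -184.0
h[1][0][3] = -100.0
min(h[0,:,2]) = -60.0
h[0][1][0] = -27.0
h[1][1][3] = 22.0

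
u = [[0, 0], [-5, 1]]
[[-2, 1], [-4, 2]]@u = [[-5, 1], [-10, 2]]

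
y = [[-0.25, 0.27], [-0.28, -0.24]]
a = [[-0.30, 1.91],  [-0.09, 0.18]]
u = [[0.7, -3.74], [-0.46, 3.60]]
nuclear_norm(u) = 5.41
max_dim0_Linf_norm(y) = 0.28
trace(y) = -0.49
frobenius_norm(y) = 0.52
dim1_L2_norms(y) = [0.37, 0.37]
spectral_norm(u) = 5.26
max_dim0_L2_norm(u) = 5.19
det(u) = 0.80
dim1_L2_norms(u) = [3.8, 3.63]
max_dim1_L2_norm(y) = 0.37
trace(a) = -0.12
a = y @ u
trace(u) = 4.30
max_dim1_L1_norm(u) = 4.44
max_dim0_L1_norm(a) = 2.09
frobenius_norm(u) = 5.26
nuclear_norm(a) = 2.00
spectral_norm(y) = 0.38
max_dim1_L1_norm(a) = 2.21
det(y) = 0.14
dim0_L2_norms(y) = [0.38, 0.36]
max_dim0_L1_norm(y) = 0.53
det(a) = 0.12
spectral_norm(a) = 1.94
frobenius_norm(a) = 1.94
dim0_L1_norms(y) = [0.53, 0.51]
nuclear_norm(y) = 0.74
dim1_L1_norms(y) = [0.52, 0.52]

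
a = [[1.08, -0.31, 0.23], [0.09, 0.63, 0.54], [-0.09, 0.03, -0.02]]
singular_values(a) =[1.15, 0.83, 0.0]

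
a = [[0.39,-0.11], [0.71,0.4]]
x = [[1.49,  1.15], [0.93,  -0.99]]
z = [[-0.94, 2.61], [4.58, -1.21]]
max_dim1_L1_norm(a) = 1.11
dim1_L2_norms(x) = [1.88, 1.36]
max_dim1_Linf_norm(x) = 1.49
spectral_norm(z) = 5.06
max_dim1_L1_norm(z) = 5.79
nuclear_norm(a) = 1.14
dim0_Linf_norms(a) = [0.71, 0.4]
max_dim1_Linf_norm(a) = 0.71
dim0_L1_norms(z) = [5.52, 3.82]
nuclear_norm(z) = 7.20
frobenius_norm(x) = 2.32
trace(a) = 0.79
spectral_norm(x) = 1.89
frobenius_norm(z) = 5.49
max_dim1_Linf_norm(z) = 4.58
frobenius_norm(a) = 0.91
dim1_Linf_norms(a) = [0.39, 0.71]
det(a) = 0.23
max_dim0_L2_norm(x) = 1.76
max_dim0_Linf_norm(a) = 0.71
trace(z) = -2.15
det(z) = -10.82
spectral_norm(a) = 0.87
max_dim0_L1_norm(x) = 2.42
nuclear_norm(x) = 3.24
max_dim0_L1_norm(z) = 5.52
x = z @ a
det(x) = -2.54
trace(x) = 0.50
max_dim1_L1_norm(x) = 2.64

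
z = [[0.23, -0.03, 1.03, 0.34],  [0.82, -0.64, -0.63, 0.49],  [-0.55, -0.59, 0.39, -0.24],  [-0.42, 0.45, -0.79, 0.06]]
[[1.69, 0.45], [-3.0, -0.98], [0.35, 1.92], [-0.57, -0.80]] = z @ [[-0.74, -1.21], [1.54, -1.32], [1.97, 0.86], [-0.35, -0.59]]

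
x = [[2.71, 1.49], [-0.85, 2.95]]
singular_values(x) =[3.4, 2.72]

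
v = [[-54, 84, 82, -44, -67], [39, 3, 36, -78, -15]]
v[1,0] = 39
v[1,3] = -78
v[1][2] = 36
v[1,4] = -15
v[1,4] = -15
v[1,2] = 36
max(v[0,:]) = 84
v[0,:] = [-54, 84, 82, -44, -67]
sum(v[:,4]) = -82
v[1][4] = -15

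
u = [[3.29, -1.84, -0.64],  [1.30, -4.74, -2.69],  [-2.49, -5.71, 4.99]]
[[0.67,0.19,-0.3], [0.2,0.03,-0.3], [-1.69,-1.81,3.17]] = u @ [[0.23, 0.09, -0.12], [0.09, 0.12, -0.18], [-0.12, -0.18, 0.37]]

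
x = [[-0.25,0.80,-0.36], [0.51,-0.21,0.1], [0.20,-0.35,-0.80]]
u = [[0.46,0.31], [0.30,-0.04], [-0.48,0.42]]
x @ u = [[0.30, -0.26], [0.12, 0.21], [0.37, -0.26]]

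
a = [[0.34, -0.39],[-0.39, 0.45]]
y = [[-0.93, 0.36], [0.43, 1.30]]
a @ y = [[-0.48, -0.38], [0.56, 0.44]]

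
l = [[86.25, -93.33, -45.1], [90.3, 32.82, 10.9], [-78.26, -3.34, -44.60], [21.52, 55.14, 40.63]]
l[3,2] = 40.63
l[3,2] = 40.63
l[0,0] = 86.25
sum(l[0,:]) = -52.18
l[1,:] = [90.3, 32.82, 10.9]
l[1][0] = 90.3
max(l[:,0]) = 90.3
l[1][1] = 32.82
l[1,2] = 10.9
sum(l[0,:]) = -52.18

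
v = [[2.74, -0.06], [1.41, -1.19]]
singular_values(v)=[3.15, 1.01]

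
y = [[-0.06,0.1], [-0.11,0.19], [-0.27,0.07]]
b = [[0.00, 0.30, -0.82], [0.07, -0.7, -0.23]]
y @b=[[0.01, -0.09, 0.03], [0.01, -0.17, 0.05], [0.0, -0.13, 0.21]]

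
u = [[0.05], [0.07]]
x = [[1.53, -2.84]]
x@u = [[-0.12]]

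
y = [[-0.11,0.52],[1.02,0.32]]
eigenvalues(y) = [-0.65, 0.86]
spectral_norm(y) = 1.07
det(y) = -0.57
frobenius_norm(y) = 1.19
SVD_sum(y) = [[0.06, 0.02],  [1.01, 0.35]] + [[-0.17, 0.50], [0.01, -0.03]]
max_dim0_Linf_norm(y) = 1.02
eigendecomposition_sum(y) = [[-0.42,0.22], [0.44,-0.23]] + [[0.31,0.3], [0.58,0.55]]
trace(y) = 0.21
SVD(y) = [[0.06, 1.00], [1.00, -0.06]] @ diag([1.070607875211072, 0.5282980006928224]) @ [[0.94, 0.33], [-0.33, 0.94]]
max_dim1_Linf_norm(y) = 1.02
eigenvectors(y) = [[-0.69, -0.47], [0.72, -0.88]]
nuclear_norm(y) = 1.60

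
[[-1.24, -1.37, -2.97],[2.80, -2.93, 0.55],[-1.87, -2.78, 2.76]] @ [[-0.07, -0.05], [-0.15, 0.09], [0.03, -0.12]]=[[0.20, 0.3], [0.26, -0.47], [0.63, -0.49]]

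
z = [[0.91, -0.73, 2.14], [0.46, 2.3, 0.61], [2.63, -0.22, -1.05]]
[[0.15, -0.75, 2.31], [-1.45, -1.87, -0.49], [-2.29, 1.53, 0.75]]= z @ [[-0.82, 0.25, 0.52], [-0.53, -0.68, -0.50], [0.24, -0.69, 0.69]]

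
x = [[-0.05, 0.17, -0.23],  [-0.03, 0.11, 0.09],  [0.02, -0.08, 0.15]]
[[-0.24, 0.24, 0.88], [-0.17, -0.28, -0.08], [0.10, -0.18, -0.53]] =x@[[2.51, -1.34, -0.63],[-0.81, -1.45, 1.32],[-0.09, -1.81, -2.73]]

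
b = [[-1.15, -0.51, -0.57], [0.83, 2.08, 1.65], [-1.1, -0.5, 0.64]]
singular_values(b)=[3.03, 1.42, 0.55]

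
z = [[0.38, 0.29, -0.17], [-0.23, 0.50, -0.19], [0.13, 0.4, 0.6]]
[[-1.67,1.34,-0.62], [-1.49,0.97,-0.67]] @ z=[[-1.02, -0.06, -0.34], [-0.88, -0.22, -0.33]]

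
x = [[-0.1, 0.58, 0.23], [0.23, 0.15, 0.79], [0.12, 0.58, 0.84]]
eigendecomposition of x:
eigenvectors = [[-0.35, -0.91, 0.82],[-0.57, -0.28, -0.55],[-0.75, 0.32, 0.17]]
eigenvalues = [1.34, -0.0, -0.44]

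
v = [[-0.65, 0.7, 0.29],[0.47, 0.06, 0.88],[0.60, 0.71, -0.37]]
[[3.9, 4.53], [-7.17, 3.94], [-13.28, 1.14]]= v@[[-13.83, -0.42], [-7.16, 4.26], [-0.27, 4.41]]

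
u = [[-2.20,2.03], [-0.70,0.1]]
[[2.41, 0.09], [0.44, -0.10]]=u@ [[-0.54, 0.17], [0.60, 0.23]]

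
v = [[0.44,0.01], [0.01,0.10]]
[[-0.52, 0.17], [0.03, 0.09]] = v @ [[-1.20, 0.36], [0.45, 0.90]]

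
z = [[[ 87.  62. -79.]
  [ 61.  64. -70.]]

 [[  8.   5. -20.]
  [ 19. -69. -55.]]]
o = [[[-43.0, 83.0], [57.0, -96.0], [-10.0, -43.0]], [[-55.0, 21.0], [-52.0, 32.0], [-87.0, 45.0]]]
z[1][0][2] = -20.0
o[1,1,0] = -52.0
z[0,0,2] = -79.0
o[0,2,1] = -43.0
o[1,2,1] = 45.0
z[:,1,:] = [[61.0, 64.0, -70.0], [19.0, -69.0, -55.0]]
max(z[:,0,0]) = 87.0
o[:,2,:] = [[-10.0, -43.0], [-87.0, 45.0]]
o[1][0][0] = -55.0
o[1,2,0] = -87.0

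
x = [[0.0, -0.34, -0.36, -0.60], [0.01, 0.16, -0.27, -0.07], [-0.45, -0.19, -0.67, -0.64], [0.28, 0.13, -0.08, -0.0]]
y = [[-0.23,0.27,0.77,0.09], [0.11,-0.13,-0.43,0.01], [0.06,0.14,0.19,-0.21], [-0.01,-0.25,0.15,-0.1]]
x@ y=[[-0.05,0.14,-0.01,0.13], [-0.0,-0.04,-0.12,0.07], [0.05,-0.03,-0.49,0.16], [-0.05,0.05,0.14,0.04]]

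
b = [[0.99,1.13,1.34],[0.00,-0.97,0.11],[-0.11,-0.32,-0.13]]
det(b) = 0.003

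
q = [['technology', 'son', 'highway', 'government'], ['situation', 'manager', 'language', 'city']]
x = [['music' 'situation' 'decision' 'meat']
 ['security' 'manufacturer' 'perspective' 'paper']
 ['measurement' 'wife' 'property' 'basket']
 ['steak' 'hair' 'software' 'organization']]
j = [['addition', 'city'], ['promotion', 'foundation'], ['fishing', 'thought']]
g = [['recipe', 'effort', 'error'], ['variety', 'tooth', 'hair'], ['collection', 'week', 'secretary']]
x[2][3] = 'basket'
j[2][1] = 'thought'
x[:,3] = ['meat', 'paper', 'basket', 'organization']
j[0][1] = 'city'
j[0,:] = ['addition', 'city']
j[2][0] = 'fishing'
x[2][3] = 'basket'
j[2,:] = ['fishing', 'thought']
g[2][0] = 'collection'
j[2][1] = 'thought'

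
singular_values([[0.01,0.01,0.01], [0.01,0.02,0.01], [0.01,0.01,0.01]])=[0.03, 0.01, 0.0]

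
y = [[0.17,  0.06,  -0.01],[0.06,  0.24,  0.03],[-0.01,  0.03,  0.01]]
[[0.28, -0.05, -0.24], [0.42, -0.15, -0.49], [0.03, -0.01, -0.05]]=y @ [[1.03, -0.03, -0.87],[1.57, -0.7, -1.71],[-0.68, 0.71, -0.75]]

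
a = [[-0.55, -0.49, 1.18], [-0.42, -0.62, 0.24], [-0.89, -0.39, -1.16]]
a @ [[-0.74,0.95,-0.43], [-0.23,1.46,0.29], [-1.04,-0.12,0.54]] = [[-0.71, -1.38, 0.73], [0.20, -1.33, 0.13], [1.95, -1.28, -0.36]]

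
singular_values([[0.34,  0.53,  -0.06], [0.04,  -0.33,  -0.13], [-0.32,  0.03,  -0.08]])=[0.7, 0.36, 0.16]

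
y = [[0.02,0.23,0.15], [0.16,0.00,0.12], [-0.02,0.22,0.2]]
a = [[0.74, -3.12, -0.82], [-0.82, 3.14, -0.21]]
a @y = [[-0.47,-0.01,-0.43], [0.49,-0.23,0.21]]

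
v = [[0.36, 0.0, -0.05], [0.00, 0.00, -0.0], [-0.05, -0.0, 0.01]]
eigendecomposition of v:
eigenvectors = [[0.99, 0.14, 0.0], [0.00, 0.00, 1.0], [-0.14, 0.99, 0.0]]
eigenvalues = [0.37, 0.0, 0.0]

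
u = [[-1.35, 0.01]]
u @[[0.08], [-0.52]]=[[-0.11]]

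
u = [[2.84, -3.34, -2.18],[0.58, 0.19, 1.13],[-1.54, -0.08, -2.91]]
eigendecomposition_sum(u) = [[2.96, -3.39, -1.72], [0.3, -0.34, -0.17], [-0.77, 0.88, 0.45]] + [[-0.12,-0.14,-0.53], [0.29,0.32,1.22], [-0.77,-0.86,-3.32]] + [[-0.0, 0.18, 0.07], [-0.00, 0.21, 0.08], [0.00, -0.10, -0.04]]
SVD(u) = [[-0.98, -0.21, 0.02], [0.10, -0.34, 0.93], [-0.19, 0.91, 0.36]] @ diag([4.9547925302209785, 3.4510191001760475, 0.09797016222553268]) @ [[-0.49, 0.67, 0.56], [-0.64, 0.16, -0.75], [0.59, 0.73, -0.35]]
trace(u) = 0.12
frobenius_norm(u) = 6.04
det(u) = -1.68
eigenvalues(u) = [3.07, -3.13, 0.17]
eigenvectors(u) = [[0.96, 0.15, 0.62], [0.10, -0.34, 0.71], [-0.25, 0.93, -0.33]]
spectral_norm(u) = 4.95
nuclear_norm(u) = 8.50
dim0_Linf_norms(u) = [2.84, 3.34, 2.91]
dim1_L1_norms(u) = [8.36, 1.9, 4.53]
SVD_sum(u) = [[2.37, -3.22, -2.73], [-0.23, 0.32, 0.27], [0.46, -0.62, -0.53]] + [[0.47, -0.12, 0.55], [0.76, -0.20, 0.89], [-2.02, 0.52, -2.37]] + [[0.00,0.0,-0.0], [0.05,0.07,-0.03], [0.02,0.03,-0.01]]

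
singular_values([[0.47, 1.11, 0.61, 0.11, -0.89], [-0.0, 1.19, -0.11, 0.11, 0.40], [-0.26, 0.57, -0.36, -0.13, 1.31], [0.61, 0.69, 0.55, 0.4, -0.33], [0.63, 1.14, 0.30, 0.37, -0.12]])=[2.48, 1.84, 0.52, 0.22, 0.1]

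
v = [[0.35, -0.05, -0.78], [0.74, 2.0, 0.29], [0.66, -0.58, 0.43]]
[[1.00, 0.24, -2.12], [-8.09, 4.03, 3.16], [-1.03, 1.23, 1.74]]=v@[[-2.54, 2.34, 1.16], [-2.78, 1.05, 0.69], [-2.24, 0.68, 3.19]]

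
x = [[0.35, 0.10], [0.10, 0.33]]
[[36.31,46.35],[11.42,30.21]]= x @ [[102.76, 116.35], [3.47, 56.3]]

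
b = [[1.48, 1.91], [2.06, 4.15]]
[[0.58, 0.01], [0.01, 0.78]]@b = [[0.88, 1.15], [1.62, 3.26]]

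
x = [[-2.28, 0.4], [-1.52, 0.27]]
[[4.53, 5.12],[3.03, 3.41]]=x@[[-1.47, -2.71], [2.94, -2.64]]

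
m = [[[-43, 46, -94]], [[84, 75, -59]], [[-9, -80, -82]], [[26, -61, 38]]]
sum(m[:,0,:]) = -159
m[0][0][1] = 46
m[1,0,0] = 84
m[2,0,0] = -9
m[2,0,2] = -82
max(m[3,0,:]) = 38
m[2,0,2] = -82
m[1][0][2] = -59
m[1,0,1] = 75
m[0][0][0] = -43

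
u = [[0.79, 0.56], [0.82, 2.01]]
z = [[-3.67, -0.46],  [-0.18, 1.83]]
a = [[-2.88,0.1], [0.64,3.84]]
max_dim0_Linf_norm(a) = 3.84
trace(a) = 0.96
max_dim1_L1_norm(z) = 4.13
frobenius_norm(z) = 4.13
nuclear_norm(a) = 6.76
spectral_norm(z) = 3.70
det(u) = 1.13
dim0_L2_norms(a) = [2.95, 3.84]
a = u + z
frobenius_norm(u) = 2.38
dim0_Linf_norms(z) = [3.67, 1.83]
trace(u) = 2.80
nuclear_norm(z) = 5.54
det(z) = -6.80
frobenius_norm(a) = 4.84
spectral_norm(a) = 3.93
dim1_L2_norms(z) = [3.7, 1.84]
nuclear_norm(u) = 2.81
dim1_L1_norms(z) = [4.13, 2.01]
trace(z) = -1.84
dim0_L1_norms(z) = [3.85, 2.29]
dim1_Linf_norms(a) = [2.88, 3.84]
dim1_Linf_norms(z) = [3.67, 1.83]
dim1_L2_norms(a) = [2.88, 3.89]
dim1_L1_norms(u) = [1.35, 2.83]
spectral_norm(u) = 2.33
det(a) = -11.12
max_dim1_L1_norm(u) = 2.83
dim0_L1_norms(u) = [1.61, 2.57]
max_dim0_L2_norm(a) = 3.84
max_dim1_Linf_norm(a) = 3.84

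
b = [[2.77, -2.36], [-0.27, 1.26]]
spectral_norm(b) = 3.79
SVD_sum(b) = [[2.62,-2.51], [-0.77,0.74]] + [[0.15, 0.15], [0.50, 0.52]]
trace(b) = 4.03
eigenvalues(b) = [3.11, 0.92]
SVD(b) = [[-0.96, 0.28], [0.28, 0.96]] @ diag([3.786184624650341, 0.753529022706725]) @ [[-0.72, 0.69], [0.69, 0.72]]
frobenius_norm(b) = 3.86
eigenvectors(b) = [[0.99,0.79], [-0.14,0.62]]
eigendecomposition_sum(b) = [[2.63, -3.34], [-0.38, 0.49]] + [[0.14, 0.98],  [0.11, 0.77]]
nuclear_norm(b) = 4.54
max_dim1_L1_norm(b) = 5.13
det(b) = 2.85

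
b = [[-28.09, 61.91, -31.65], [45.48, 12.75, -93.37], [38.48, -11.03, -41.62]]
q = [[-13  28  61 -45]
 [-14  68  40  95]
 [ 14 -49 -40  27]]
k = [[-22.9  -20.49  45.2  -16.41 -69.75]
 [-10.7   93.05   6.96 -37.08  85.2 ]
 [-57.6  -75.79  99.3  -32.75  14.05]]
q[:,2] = [61, 40, -40]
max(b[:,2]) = -31.65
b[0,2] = -31.65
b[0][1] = 61.91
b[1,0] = 45.48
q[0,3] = -45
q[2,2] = -40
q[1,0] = -14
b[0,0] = -28.09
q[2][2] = -40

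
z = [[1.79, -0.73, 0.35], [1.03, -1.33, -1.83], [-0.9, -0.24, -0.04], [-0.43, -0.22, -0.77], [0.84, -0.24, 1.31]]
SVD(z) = [[-0.53, -0.52, -0.02], [-0.82, 0.39, -0.14], [0.18, 0.23, -0.86], [-0.06, 0.36, -0.15], [-0.04, -0.63, -0.47]] @ diag([2.782451784047771, 2.459646216179601, 0.6488471011592393]) @ [[-0.71, 0.53, 0.47], [-0.58, -0.05, -0.81], [0.41, 0.85, -0.34]]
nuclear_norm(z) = 5.89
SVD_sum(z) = [[1.05, -0.78, -0.70],[1.62, -1.21, -1.09],[-0.35, 0.26, 0.23],[0.13, -0.09, -0.08],[0.07, -0.05, -0.05]] + [[0.75, 0.06, 1.05], [-0.55, -0.04, -0.77], [-0.33, -0.03, -0.46], [-0.51, -0.04, -0.72], [0.9, 0.07, 1.25]] + [[-0.0, -0.01, 0.0], [-0.04, -0.08, 0.03], [-0.23, -0.47, 0.19], [-0.04, -0.08, 0.03], [-0.12, -0.26, 0.10]]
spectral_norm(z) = 2.78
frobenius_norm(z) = 3.77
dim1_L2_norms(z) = [1.96, 2.49, 0.93, 0.91, 1.57]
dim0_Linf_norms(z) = [1.79, 1.33, 1.83]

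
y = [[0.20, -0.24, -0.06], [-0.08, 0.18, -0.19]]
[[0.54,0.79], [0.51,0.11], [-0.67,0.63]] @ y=[[0.04, 0.01, -0.18],[0.09, -0.1, -0.05],[-0.18, 0.27, -0.08]]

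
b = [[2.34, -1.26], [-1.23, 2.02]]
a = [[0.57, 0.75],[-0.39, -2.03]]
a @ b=[[0.41,0.80], [1.58,-3.61]]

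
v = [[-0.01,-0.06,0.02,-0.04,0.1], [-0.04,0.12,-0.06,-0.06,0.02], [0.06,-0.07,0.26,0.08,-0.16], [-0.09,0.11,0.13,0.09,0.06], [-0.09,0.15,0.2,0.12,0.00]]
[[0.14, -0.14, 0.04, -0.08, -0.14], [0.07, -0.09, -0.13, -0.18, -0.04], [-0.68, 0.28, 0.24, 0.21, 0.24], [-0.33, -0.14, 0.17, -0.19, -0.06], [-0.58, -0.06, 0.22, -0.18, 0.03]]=v @ [[-0.82,  0.39,  -0.06,  1.40,  0.25], [-1.17,  -0.26,  -0.31,  -0.65,  0.13], [-2.06,  -0.05,  0.84,  -0.36,  0.06], [-0.58,  0.21,  0.79,  0.98,  0.21], [0.8,  -1.44,  0.37,  -0.61,  -1.27]]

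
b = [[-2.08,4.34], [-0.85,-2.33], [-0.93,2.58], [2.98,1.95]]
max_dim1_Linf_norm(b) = 4.34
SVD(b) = [[0.78, 0.34], [-0.36, 0.33], [0.45, 0.12], [0.24, -0.87]] @ diag([5.946910237033271, 3.7618956169289026]) @ [[-0.17, 0.98], [-0.98, -0.17]]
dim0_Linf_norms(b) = [2.98, 4.34]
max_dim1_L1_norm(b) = 6.42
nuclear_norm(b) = 9.71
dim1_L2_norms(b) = [4.81, 2.48, 2.74, 3.56]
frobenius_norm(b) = 7.04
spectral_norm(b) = 5.95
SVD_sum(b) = [[-0.81, 4.57], [0.37, -2.11], [-0.47, 2.66], [-0.24, 1.38]] + [[-1.27, -0.23], [-1.22, -0.22], [-0.46, -0.08], [3.22, 0.57]]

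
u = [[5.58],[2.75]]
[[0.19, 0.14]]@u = [[1.45]]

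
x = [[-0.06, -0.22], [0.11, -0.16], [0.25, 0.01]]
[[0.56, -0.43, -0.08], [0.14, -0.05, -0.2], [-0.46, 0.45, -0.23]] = x @ [[-1.75, 1.74, -0.94], [-2.07, 1.50, 0.61]]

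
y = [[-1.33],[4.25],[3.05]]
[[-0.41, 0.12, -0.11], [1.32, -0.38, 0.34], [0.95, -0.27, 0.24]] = y@[[0.31, -0.09, 0.08]]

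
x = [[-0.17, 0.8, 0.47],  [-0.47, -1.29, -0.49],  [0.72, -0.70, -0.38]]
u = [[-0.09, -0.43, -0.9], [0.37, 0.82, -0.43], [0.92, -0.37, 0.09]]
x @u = [[0.74,0.56,-0.15], [-0.89,-0.67,0.93], [-0.67,-0.74,-0.38]]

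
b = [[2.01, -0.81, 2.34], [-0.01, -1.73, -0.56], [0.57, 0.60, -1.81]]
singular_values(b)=[3.44, 1.82, 1.53]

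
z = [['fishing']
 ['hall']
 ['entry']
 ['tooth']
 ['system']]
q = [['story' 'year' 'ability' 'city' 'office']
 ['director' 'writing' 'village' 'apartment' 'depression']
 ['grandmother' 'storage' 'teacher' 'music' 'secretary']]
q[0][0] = 'story'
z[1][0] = 'hall'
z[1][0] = 'hall'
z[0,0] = 'fishing'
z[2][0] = 'entry'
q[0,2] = 'ability'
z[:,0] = ['fishing', 'hall', 'entry', 'tooth', 'system']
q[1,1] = 'writing'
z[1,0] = 'hall'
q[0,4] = 'office'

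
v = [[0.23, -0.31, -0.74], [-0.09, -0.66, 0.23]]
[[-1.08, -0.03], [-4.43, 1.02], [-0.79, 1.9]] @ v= [[-0.25,  0.35,  0.79],[-1.11,  0.70,  3.51],[-0.35,  -1.01,  1.02]]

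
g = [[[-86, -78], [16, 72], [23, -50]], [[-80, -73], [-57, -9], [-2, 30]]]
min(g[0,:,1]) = -78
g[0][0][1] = -78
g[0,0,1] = -78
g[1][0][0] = -80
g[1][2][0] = -2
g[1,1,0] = -57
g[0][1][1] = 72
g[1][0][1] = -73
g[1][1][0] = -57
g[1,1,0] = -57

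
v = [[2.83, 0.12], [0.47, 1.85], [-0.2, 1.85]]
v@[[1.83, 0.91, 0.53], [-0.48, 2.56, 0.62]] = [[5.12, 2.88, 1.57], [-0.03, 5.16, 1.4], [-1.25, 4.55, 1.04]]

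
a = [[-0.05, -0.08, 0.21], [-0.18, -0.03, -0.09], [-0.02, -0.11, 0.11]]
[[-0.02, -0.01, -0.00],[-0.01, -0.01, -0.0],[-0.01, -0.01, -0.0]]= a@[[0.08, 0.04, 0.01], [0.07, 0.04, 0.01], [-0.05, -0.03, -0.01]]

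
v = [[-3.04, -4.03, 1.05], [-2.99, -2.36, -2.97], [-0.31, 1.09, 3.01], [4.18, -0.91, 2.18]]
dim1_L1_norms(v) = [8.12, 8.32, 4.41, 7.27]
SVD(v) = [[-0.52,  0.79,  0.03],[-0.65,  -0.13,  -0.29],[0.22,  0.35,  0.71],[0.52,  0.48,  -0.64]] @ diag([7.261223133333826, 4.441201946373896, 3.2959314130397823]) @ [[0.77,0.47,0.43], [-0.02,-0.66,0.75], [-0.64,0.59,0.50]]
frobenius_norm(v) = 9.13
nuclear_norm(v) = 15.00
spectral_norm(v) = 7.26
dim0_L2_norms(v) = [5.98, 4.88, 4.87]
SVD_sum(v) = [[-2.9, -1.75, -1.64], [-3.62, -2.19, -2.04], [1.22, 0.73, 0.68], [2.89, 1.74, 1.63]] + [[-0.08,-2.33,2.64], [0.01,0.4,-0.45], [-0.03,-1.02,1.16], [-0.05,-1.42,1.61]] + [[-0.06, 0.05, 0.05],[0.62, -0.57, -0.48],[-1.49, 1.38, 1.17],[1.34, -1.24, -1.05]]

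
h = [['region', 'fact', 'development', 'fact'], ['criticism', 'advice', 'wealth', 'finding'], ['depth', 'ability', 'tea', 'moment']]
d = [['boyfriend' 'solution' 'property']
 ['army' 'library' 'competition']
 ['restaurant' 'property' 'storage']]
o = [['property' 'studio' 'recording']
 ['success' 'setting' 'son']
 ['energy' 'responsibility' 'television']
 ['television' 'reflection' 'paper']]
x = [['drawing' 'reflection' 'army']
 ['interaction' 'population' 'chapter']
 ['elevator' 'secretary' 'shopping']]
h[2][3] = 'moment'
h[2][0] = 'depth'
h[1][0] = 'criticism'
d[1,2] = 'competition'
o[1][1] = 'setting'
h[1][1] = 'advice'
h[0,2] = 'development'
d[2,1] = 'property'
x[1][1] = 'population'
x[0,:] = ['drawing', 'reflection', 'army']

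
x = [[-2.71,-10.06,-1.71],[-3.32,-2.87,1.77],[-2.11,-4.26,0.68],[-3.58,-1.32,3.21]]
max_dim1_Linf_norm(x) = 10.06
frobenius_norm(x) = 13.48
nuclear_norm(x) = 18.18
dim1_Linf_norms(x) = [10.06, 3.32, 4.26, 3.58]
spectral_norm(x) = 12.30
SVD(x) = [[-0.84, 0.43, 0.13], [-0.32, -0.46, 0.66], [-0.39, -0.11, -0.70], [-0.22, -0.77, -0.23]] @ diag([12.30362791932715, 5.502012398596369, 0.37094418508089544]) @ [[0.4, 0.92, -0.01],[0.61, -0.27, -0.74],[-0.68, 0.29, -0.67]]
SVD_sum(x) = [[-4.12,-9.43,0.08],  [-1.59,-3.64,0.03],  [-1.91,-4.36,0.04],  [-1.07,-2.45,0.02]] + [[1.45,-0.65,-1.76], [-1.56,0.70,1.9], [-0.38,0.17,0.47], [-2.57,1.15,3.13]] + [[-0.03, 0.01, -0.03], [-0.17, 0.07, -0.16], [0.18, -0.08, 0.17], [0.06, -0.02, 0.06]]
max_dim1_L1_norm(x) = 14.48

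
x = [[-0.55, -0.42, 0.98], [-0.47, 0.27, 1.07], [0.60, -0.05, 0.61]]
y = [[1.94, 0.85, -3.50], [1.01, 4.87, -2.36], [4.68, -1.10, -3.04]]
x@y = [[3.1, -3.59, -0.06], [4.37, -0.26, -2.24], [3.97, -0.40, -3.84]]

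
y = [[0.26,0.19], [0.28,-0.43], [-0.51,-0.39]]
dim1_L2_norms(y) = [0.32, 0.51, 0.64]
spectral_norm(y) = 0.72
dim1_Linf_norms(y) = [0.26, 0.43, 0.51]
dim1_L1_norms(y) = [0.45, 0.71, 0.9]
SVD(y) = [[-0.45, -0.06], [0.1, -0.99], [0.89, 0.09]] @ diag([0.7201110443904292, 0.5105292192881083]) @ [[-0.75,  -0.66], [-0.66,  0.75]]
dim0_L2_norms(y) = [0.64, 0.61]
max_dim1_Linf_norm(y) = 0.51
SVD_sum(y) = [[0.24,0.21], [-0.06,-0.05], [-0.48,-0.42]] + [[0.02, -0.02],[0.34, -0.38],[-0.03, 0.03]]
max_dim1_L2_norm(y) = 0.64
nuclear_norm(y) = 1.23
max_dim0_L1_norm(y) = 1.05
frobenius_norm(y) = 0.88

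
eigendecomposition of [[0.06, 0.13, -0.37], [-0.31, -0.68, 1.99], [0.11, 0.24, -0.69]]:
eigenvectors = [[0.18,-0.85,0.4], [-0.93,0.52,0.84], [0.32,0.04,0.35]]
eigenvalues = [-1.32, 0.0, 0.01]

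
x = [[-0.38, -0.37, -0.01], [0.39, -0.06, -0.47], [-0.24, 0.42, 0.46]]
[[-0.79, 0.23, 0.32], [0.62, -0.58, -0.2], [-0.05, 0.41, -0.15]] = x @ [[0.95, -0.35, 0.14], [1.17, -0.3, -1.03], [-0.69, 0.99, 0.68]]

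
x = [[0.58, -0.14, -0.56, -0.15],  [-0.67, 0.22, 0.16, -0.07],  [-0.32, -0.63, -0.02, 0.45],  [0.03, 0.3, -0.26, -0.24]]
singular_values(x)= [1.1, 0.88, 0.4, 0.05]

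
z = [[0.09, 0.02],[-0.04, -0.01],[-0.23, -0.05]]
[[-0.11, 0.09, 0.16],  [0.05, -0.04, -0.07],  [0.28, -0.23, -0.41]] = z@[[-1.30, 1.32, 1.29], [0.46, -1.54, 2.27]]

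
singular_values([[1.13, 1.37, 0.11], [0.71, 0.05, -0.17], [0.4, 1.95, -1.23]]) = [2.77, 1.13, 0.5]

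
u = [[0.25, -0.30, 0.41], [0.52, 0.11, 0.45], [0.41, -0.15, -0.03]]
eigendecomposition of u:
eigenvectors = [[-0.18-0.43j, -0.18+0.43j, (-0.61+0j)], [-0.82+0.00j, (-0.82-0j), (-0.09+0j)], [(-0.19-0.27j), (-0.19+0.27j), 0.79+0.00j]]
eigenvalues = [(0.33+0.42j), (0.33-0.42j), (-0.33+0j)]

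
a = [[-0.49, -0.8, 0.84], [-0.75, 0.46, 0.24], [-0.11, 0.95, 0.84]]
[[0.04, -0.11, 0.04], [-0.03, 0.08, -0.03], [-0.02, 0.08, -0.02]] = a @ [[0.02, -0.04, 0.02], [-0.04, 0.12, -0.04], [0.02, -0.04, 0.02]]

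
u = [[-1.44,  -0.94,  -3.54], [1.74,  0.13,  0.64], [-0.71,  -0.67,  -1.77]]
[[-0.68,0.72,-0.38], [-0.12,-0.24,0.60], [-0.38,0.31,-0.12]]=u @ [[-0.16, -0.07, 0.35],[0.21, 0.25, -0.32],[0.20, -0.24, 0.05]]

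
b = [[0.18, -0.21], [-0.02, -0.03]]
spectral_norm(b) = 0.28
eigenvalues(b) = [0.2, -0.05]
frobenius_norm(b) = 0.28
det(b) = -0.01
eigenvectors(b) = [[1.0, 0.68], [-0.09, 0.74]]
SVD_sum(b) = [[0.18, -0.21], [0.01, -0.01]] + [[0.00,0.00], [-0.03,-0.02]]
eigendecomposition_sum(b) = [[0.18,-0.17], [-0.02,0.01]] + [[-0.00, -0.04], [-0.00, -0.04]]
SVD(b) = [[-1.00, -0.04], [-0.04, 1.00]] @ diag([0.27676129939307637, 0.034686930654872335]) @ [[-0.65, 0.76], [-0.76, -0.65]]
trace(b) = 0.15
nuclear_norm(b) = 0.31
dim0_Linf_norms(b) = [0.18, 0.21]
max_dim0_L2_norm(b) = 0.21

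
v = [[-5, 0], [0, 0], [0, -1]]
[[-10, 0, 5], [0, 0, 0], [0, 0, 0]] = v@[[2, 0, -1], [0, 0, 0]]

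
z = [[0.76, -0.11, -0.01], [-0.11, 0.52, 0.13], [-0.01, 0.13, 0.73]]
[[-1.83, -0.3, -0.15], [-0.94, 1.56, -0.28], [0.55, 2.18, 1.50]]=z @ [[-2.78, -0.02, -0.34], [-2.69, 2.36, -1.17], [1.20, 2.57, 2.26]]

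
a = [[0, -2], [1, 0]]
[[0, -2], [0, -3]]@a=[[-2, 0], [-3, 0]]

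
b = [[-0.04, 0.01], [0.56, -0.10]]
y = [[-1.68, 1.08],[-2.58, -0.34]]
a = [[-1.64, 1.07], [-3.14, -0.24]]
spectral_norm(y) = 3.10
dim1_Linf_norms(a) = [1.64, 3.14]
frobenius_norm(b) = 0.57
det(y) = 3.36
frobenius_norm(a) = 3.71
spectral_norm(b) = 0.57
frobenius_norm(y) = 3.28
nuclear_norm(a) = 4.61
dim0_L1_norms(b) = [0.6, 0.11]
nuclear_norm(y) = 4.18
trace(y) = -2.02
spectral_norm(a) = 3.55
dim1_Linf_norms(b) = [0.04, 0.56]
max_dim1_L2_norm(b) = 0.57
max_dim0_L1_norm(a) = 4.78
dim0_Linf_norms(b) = [0.56, 0.1]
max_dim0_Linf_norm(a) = 3.14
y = a + b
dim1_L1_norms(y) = [2.76, 2.92]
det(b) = -0.00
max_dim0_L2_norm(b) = 0.56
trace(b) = -0.14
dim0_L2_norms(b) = [0.56, 0.1]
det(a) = 3.75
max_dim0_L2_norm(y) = 3.08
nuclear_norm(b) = 0.57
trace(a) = -1.88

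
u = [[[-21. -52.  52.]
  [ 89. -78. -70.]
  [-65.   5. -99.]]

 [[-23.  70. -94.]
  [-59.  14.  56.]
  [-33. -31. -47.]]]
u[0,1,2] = -70.0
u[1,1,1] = 14.0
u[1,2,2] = -47.0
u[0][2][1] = 5.0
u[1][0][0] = -23.0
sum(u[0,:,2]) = -117.0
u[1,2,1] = -31.0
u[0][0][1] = -52.0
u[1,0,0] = -23.0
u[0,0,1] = -52.0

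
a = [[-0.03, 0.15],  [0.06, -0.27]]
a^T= [[-0.03, 0.06], [0.15, -0.27]]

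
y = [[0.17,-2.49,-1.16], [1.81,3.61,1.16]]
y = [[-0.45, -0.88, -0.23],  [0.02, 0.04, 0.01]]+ [[0.62, -1.61, -0.93], [1.79, 3.57, 1.15]]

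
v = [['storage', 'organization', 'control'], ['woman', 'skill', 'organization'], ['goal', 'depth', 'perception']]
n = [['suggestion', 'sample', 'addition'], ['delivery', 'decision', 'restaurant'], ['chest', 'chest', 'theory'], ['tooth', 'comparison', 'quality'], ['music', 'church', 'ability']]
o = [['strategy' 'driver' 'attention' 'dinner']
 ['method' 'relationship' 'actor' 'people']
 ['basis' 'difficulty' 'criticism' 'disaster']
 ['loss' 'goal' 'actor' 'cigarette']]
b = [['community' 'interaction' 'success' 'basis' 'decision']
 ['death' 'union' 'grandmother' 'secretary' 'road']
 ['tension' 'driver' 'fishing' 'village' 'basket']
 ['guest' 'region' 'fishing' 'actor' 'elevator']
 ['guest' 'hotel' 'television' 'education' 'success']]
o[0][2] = 'attention'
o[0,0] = 'strategy'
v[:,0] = ['storage', 'woman', 'goal']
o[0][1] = 'driver'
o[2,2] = 'criticism'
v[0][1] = 'organization'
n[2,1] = 'chest'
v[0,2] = 'control'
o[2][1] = 'difficulty'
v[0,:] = ['storage', 'organization', 'control']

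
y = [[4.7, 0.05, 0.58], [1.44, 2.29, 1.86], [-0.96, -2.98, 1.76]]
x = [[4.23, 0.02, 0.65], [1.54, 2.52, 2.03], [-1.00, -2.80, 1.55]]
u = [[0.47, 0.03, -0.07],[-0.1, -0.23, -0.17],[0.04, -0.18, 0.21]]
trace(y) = 8.75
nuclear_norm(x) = 10.74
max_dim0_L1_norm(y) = 7.1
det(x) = 39.31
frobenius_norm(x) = 6.51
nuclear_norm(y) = 11.16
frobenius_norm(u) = 0.63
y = x + u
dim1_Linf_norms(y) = [4.7, 2.29, 2.98]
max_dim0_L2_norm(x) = 4.61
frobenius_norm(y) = 6.79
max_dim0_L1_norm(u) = 0.61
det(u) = -0.04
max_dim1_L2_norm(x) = 4.28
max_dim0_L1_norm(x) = 6.77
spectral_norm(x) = 5.12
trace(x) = 8.30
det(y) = 43.56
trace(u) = 0.45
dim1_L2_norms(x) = [4.28, 3.58, 3.35]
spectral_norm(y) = 5.33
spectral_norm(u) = 0.49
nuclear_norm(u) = 1.05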